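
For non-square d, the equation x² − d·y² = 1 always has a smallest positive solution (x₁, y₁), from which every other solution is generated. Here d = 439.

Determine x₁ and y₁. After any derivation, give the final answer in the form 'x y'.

√439 = [20; 1,19,1,40, …], period ℓ=4 (even) → k=3
step 0: (20, 1)  from 20·(1,0) + (0,1)
step 1: (21, 1)  from 1·(20,1) + (1,0)
step 2: (419, 20)  from 19·(21,1) + (20,1)
step 3: (440, 21)  from 1·(419,20) + (21,1)
fundamental: x₁=440, y₁=21  (since 193600 − 439·441 = 1)

440 21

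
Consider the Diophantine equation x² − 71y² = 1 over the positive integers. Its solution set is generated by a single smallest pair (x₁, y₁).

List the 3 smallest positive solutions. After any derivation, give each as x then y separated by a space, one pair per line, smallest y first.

√71 → a₀=8, period (2,2,1,7,1,2,2,16); ℓ=8 even so k=7
i=0: a=8 ⇒ p=8, q=1
i=1: a=2 ⇒ p=17, q=2
…
i=4: a=7 ⇒ p=455, q=54
i=5: a=1 ⇒ p=514, q=61
i=6: a=2 ⇒ p=1483, q=176
i=7: a=2 ⇒ p=3480, q=413
(x₁, y₁) = (3480, 413);  3480² − 71·413² = 1 ✓
(x_2, y_2) = (3480·3480 + 71·413·413, 3480·413 + 413·3480) = (24220799, 2874480)
(x_3, y_3) = (3480·24220799 + 71·413·2874480, 3480·2874480 + 413·24220799) = (168576757560, 20006380387)

3480 413
24220799 2874480
168576757560 20006380387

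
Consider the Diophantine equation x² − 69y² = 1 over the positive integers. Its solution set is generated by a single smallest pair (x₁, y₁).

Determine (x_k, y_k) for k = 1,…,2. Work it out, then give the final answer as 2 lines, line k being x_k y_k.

7775 936
120901249 14554800

[8; 3,3,1,4,1,3,3,16] for √69; ℓ=8 ⇒ convergent index 7
a_0=8:  p_0=8·1+0=8,  q_0=8·0+1=1
…
a_5=1:  p_5=1·515+108=623,  q_5=1·62+13=75
a_6=3:  p_6=3·623+515=2384,  q_6=3·75+62=287
a_7=3:  p_7=3·2384+623=7775,  q_7=3·287+75=936
→ (7775, 936).  Check: 7775²=60450625, 69·936²=60450624, difference 1.
(x_2, y_2) = (7775·7775 + 69·936·936, 7775·936 + 936·7775) = (120901249, 14554800)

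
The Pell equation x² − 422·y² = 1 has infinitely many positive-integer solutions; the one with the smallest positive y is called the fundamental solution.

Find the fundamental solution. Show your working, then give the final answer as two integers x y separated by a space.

√422 = [20; 1,1,5,2,1,…,1,1,40, …], period ℓ=14 (even) → k=13
k=0  a_k=20  p_k/q_k = 20/1
k=1  a_k=1  p_k/q_k = 21/1
k=2  a_k=1  p_k/q_k = 41/2
k=3  a_k=5  p_k/q_k = 226/11
k=4  a_k=2  p_k/q_k = 493/24
k=5  a_k=1  p_k/q_k = 719/35
k=6  a_k=3  p_k/q_k = 2650/129
…
k=8  a_k=3  p_k/q_k = 163807/7974
…
k=10  a_k=2  p_k/q_k = 598859/29152
k=11  a_k=5  p_k/q_k = 3211821/156349
k=12  a_k=1  p_k/q_k = 3810680/185501
k=13  a_k=1  p_k/q_k = 7022501/341850
→ (7022501, 341850).  Check: 7022501²=49315520295001, 422·341850²=49315520295000, difference 1.

7022501 341850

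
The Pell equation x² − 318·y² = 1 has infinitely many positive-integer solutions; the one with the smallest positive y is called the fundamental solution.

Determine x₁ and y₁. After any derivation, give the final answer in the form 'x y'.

107 6

√318 → a₀=17, period (1,4,1,34); ℓ=4 even so k=3
i=0: a=17 ⇒ p=17, q=1
i=1: a=1 ⇒ p=18, q=1
i=2: a=4 ⇒ p=89, q=5
i=3: a=1 ⇒ p=107, q=6
→ (107, 6).  Check: 107²=11449, 318·6²=11448, difference 1.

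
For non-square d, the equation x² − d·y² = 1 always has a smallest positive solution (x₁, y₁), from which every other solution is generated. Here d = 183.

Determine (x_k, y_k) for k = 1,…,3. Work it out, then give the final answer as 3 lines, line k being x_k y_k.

487 36
474337 35064
462003751 34152300

d=183: √d = [13; 1,1,8,1,1,26] (ℓ=6, even), read p_5/q_5
a_0=13:  p_0=13·1+0=13,  q_0=13·0+1=1
a_1=1:  p_1=1·13+1=14,  q_1=1·1+0=1
a_2=1:  p_2=1·14+13=27,  q_2=1·1+1=2
a_3=8:  p_3=8·27+14=230,  q_3=8·2+1=17
a_4=1:  p_4=1·230+27=257,  q_4=1·17+2=19
a_5=1:  p_5=1·257+230=487,  q_5=1·19+17=36
fundamental: x₁=487, y₁=36  (since 237169 − 183·1296 = 1)
k=2:  x_2 = 487·487+183·36·36 = 474337,  y_2 = 487·36+36·487 = 35064
k=3:  x_3 = 487·474337+183·36·35064 = 462003751,  y_3 = 487·35064+36·474337 = 34152300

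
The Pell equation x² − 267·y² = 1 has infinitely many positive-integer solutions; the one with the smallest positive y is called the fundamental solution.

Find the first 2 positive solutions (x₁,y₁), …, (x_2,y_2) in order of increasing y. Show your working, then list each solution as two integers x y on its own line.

d=267: √d = [16; 2,1,15,1,2,32] (ℓ=6, even), read p_5/q_5
i=0: a=16 ⇒ p=16, q=1
…
i=3: a=15 ⇒ p=768, q=47
i=4: a=1 ⇒ p=817, q=50
i=5: a=2 ⇒ p=2402, q=147
(x₁, y₁) = (2402, 147);  2402² − 267·147² = 1 ✓
(2402+147√267)^2 = 11539207 + 706188√267

2402 147
11539207 706188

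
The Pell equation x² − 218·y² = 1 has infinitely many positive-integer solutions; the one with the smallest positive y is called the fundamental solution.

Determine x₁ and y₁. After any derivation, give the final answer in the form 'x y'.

126003 8534

[14; 1,3,3,1,28] for √218; ℓ=5 ⇒ convergent index 9
i=0: a=14 ⇒ p=14, q=1
…
i=2: a=3 ⇒ p=59, q=4
i=3: a=3 ⇒ p=192, q=13
i=4: a=1 ⇒ p=251, q=17
…
i=6: a=1 ⇒ p=7471, q=506
…
i=8: a=3 ⇒ p=96370, q=6527
i=9: a=1 ⇒ p=126003, q=8534
→ (126003, 8534).  Check: 126003²=15876756009, 218·8534²=15876756008, difference 1.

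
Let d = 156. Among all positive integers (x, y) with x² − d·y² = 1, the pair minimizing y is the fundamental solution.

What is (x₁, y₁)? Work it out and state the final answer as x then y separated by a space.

25 2

[12; 2,24] for √156; ℓ=2 ⇒ convergent index 1
k=0  a_k=12  p_k/q_k = 12/1
k=1  a_k=2  p_k/q_k = 25/2
(x₁, y₁) = (25, 2);  25² − 156·2² = 1 ✓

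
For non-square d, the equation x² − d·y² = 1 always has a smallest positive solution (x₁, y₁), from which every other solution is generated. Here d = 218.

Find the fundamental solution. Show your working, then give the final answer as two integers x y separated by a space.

d=218: √d = [14; 1,3,3,1,28] (ℓ=5, odd), read p_9/q_9
step 0: (14, 1)  from 14·(1,0) + (0,1)
step 1: (15, 1)  from 1·(14,1) + (1,0)
step 2: (59, 4)  from 3·(15,1) + (14,1)
step 3: (192, 13)  from 3·(59,4) + (15,1)
…
step 5: (7220, 489)  from 28·(251,17) + (192,13)
step 6: (7471, 506)  from 1·(7220,489) + (251,17)
…
step 8: (96370, 6527)  from 3·(29633,2007) + (7471,506)
step 9: (126003, 8534)  from 1·(96370,6527) + (29633,2007)
(x₁, y₁) = (126003, 8534);  126003² − 218·8534² = 1 ✓

126003 8534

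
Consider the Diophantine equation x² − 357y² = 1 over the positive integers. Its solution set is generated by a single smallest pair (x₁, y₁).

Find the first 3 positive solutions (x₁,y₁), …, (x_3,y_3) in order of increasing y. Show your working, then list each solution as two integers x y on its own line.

3401 180
23133601 1224360
157354750601 8328096540

d=357: √d = [18; 1,8,2,8,1,36] (ℓ=6, even), read p_5/q_5
k=0  a_k=18  p_k/q_k = 18/1
k=1  a_k=1  p_k/q_k = 19/1
k=2  a_k=8  p_k/q_k = 170/9
k=3  a_k=2  p_k/q_k = 359/19
k=4  a_k=8  p_k/q_k = 3042/161
k=5  a_k=1  p_k/q_k = 3401/180
→ (3401, 180).  Check: 3401²=11566801, 357·180²=11566800, difference 1.
(x_2, y_2) = (3401·3401 + 357·180·180, 3401·180 + 180·3401) = (23133601, 1224360)
(x_3, y_3) = (3401·23133601 + 357·180·1224360, 3401·1224360 + 180·23133601) = (157354750601, 8328096540)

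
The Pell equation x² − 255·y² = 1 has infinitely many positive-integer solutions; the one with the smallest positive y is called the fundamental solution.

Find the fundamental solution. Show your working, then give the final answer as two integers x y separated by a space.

16 1

√255 → a₀=15, period (1,30); ℓ=2 even so k=1
k=0  a_k=15  p_k/q_k = 15/1
k=1  a_k=1  p_k/q_k = 16/1
→ (16, 1).  Check: 16²=256, 255·1²=255, difference 1.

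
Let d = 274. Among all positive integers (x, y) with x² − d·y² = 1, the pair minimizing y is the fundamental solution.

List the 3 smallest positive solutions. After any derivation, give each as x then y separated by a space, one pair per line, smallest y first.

3959299 239190
31352097142801 1894049455620
248264653730785753699 14998216231173381570

√274 = [16; 1,1,4,4,1,1,32, …], period ℓ=7 (odd) → k=13
i=0: a=16 ⇒ p=16, q=1
…
i=5: a=1 ⇒ p=778, q=47
…
i=10: a=4 ⇒ p=419253, q=25328
…
i=12: a=1 ⇒ p=2189276, q=132259
i=13: a=1 ⇒ p=3959299, q=239190
→ (3959299, 239190).  Check: 3959299²=15676048571401, 274·239190²=15676048571400, difference 1.
(x_2, y_2) = (3959299·3959299 + 274·239190·239190, 3959299·239190 + 239190·3959299) = (31352097142801, 1894049455620)
(x_3, y_3) = (3959299·31352097142801 + 274·239190·1894049455620, 3959299·1894049455620 + 239190·31352097142801) = (248264653730785753699, 14998216231173381570)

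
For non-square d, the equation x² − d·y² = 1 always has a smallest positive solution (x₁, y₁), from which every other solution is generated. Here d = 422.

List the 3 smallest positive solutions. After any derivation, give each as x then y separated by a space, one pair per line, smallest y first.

7022501 341850
98631040590001 4801283933700
1385273162348638202501 67434042451384025550

[20; 1,1,5,2,1,…,1,1,40] for √422; ℓ=14 ⇒ convergent index 13
i=0: a=20 ⇒ p=20, q=1
…
i=3: a=5 ⇒ p=226, q=11
…
i=5: a=1 ⇒ p=719, q=35
…
i=10: a=2 ⇒ p=598859, q=29152
…
i=12: a=1 ⇒ p=3810680, q=185501
i=13: a=1 ⇒ p=7022501, q=341850
(x₁, y₁) = (7022501, 341850);  7022501² − 422·341850² = 1 ✓
(7022501+341850√422)^2 = 98631040590001 + 4801283933700√422
(7022501+341850√422)^3 = 1385273162348638202501 + 67434042451384025550√422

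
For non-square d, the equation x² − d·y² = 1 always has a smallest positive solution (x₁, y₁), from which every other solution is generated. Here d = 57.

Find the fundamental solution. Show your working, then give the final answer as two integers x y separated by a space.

151 20

[7; 1,1,4,1,1,14] for √57; ℓ=6 ⇒ convergent index 5
i=0: a=7 ⇒ p=7, q=1
i=1: a=1 ⇒ p=8, q=1
…
i=4: a=1 ⇒ p=83, q=11
i=5: a=1 ⇒ p=151, q=20
(x₁, y₁) = (151, 20);  151² − 57·20² = 1 ✓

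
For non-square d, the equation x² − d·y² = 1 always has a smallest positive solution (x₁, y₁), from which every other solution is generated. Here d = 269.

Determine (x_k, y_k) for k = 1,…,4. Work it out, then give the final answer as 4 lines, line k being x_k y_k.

13449 820
361751201 22056360
9730383791049 593271970460
261727862849884801 15957829439376720

√269 → a₀=16, period (2,2,32); ℓ=3 odd so k=5
a_0=16:  p_0=16·1+0=16,  q_0=16·0+1=1
…
a_3=32:  p_3=32·82+33=2657,  q_3=32·5+2=162
a_4=2:  p_4=2·2657+82=5396,  q_4=2·162+5=329
a_5=2:  p_5=2·5396+2657=13449,  q_5=2·329+162=820
fundamental: x₁=13449, y₁=820  (since 180875601 − 269·672400 = 1)
n=2: (13449,820)∘(13449,820) = (13449·13449+269·820·820, 13449·820+820·13449) = (361751201,22056360)
n=3: (361751201,22056360)∘(13449,820) = (13449·361751201+269·820·22056360, 13449·22056360+820·361751201) = (9730383791049,593271970460)
n=4: (9730383791049,593271970460)∘(13449,820) = (13449·9730383791049+269·820·593271970460, 13449·593271970460+820·9730383791049) = (261727862849884801,15957829439376720)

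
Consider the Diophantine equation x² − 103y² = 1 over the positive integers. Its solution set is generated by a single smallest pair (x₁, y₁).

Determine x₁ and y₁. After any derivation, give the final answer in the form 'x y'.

227528 22419

√103 → a₀=10, period (6,1,2,1,1,9,1,1,2,1,6,20); ℓ=12 even so k=11
k=0  a_k=10  p_k/q_k = 10/1
…
k=2  a_k=1  p_k/q_k = 71/7
k=3  a_k=2  p_k/q_k = 203/20
…
k=6  a_k=9  p_k/q_k = 4567/450
k=7  a_k=1  p_k/q_k = 5044/497
…
k=9  a_k=2  p_k/q_k = 24266/2391
k=10  a_k=1  p_k/q_k = 33877/3338
k=11  a_k=6  p_k/q_k = 227528/22419
(x₁, y₁) = (227528, 22419);  227528² − 103·22419² = 1 ✓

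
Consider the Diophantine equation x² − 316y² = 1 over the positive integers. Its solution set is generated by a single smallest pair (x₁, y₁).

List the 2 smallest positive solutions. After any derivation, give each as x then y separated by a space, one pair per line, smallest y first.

[17; 1,3,2,8,2,3,1,34] for √316; ℓ=8 ⇒ convergent index 7
a_0=17:  p_0=17·1+0=17,  q_0=17·0+1=1
a_1=1:  p_1=1·17+1=18,  q_1=1·1+0=1
a_2=3:  p_2=3·18+17=71,  q_2=3·1+1=4
…
a_6=3:  p_6=3·2862+1351=9937,  q_6=3·161+76=559
a_7=1:  p_7=1·9937+2862=12799,  q_7=1·559+161=720
(x₁, y₁) = (12799, 720);  12799² − 316·720² = 1 ✓
(x_2, y_2) = (12799·12799 + 316·720·720, 12799·720 + 720·12799) = (327628801, 18430560)

12799 720
327628801 18430560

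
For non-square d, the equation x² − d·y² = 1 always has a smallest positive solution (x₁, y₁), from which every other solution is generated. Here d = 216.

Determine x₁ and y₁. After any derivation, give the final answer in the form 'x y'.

485 33

√216 = [14; 1,2,3,2,1,28, …], period ℓ=6 (even) → k=5
a_0=14:  p_0=14·1+0=14,  q_0=14·0+1=1
…
a_4=2:  p_4=2·147+44=338,  q_4=2·10+3=23
a_5=1:  p_5=1·338+147=485,  q_5=1·23+10=33
fundamental: x₁=485, y₁=33  (since 235225 − 216·1089 = 1)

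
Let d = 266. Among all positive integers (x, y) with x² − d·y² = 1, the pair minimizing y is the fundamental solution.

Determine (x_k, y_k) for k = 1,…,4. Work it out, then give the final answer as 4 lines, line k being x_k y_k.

√266 → a₀=16, period (3,4,3,32); ℓ=4 even so k=3
a_0=16:  p_0=16·1+0=16,  q_0=16·0+1=1
…
a_2=4:  p_2=4·49+16=212,  q_2=4·3+1=13
a_3=3:  p_3=3·212+49=685,  q_3=3·13+3=42
→ (685, 42).  Check: 685²=469225, 266·42²=469224, difference 1.
k=2:  x_2 = 685·685+266·42·42 = 938449,  y_2 = 685·42+42·685 = 57540
k=3:  x_3 = 685·938449+266·42·57540 = 1285674445,  y_3 = 685·57540+42·938449 = 78829758
k=4:  x_4 = 685·1285674445+266·42·78829758 = 1761373051201,  y_4 = 685·78829758+42·1285674445 = 107996710920

685 42
938449 57540
1285674445 78829758
1761373051201 107996710920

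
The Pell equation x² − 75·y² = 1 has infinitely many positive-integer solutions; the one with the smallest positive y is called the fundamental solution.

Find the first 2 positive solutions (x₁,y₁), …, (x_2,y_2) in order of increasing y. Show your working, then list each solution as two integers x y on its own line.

d=75: √d = [8; 1,1,1,16] (ℓ=4, even), read p_3/q_3
step 0: (8, 1)  from 8·(1,0) + (0,1)
step 1: (9, 1)  from 1·(8,1) + (1,0)
step 2: (17, 2)  from 1·(9,1) + (8,1)
step 3: (26, 3)  from 1·(17,2) + (9,1)
fundamental: x₁=26, y₁=3  (since 676 − 75·9 = 1)
k=2:  x_2 = 26·26+75·3·3 = 1351,  y_2 = 26·3+3·26 = 156

26 3
1351 156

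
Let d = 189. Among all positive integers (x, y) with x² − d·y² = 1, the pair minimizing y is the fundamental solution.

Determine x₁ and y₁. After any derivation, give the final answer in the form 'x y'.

[13; 1,2,1,26] for √189; ℓ=4 ⇒ convergent index 3
k=0  a_k=13  p_k/q_k = 13/1
k=1  a_k=1  p_k/q_k = 14/1
k=2  a_k=2  p_k/q_k = 41/3
k=3  a_k=1  p_k/q_k = 55/4
→ (55, 4).  Check: 55²=3025, 189·4²=3024, difference 1.

55 4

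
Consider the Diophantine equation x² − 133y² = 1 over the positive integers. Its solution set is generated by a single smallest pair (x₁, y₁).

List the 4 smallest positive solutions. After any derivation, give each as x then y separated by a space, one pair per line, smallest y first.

2588599 224460
13401689565601 1162073863080
69383200415647777399 6016286479789825380
359210566425477440164982401 31147506330593762303822160

d=133: √d = [11; 1,1,7,5,1,…,1,1,22] (ℓ=16, even), read p_15/q_15
step 0: (11, 1)  from 11·(1,0) + (0,1)
…
step 3: (173, 15)  from 7·(23,2) + (12,1)
step 4: (888, 77)  from 5·(173,15) + (23,2)
step 5: (1061, 92)  from 1·(888,77) + (173,15)
step 6: (1949, 169)  from 1·(1061,92) + (888,77)
step 7: (3010, 261)  from 1·(1949,169) + (1061,92)
step 8: (7969, 691)  from 2·(3010,261) + (1949,169)
step 9: (10979, 952)  from 1·(7969,691) + (3010,261)
step 10: (18948, 1643)  from 1·(10979,952) + (7969,691)
…
step 12: (168583, 14618)  from 5·(29927,2595) + (18948,1643)
step 13: (1210008, 104921)  from 7·(168583,14618) + (29927,2595)
step 14: (1378591, 119539)  from 1·(1210008,104921) + (168583,14618)
step 15: (2588599, 224460)  from 1·(1378591,119539) + (1210008,104921)
fundamental: x₁=2588599, y₁=224460  (since 6700844782801 − 133·50382291600 = 1)
k=2:  x_2 = 2588599·2588599+133·224460·224460 = 13401689565601,  y_2 = 2588599·224460+224460·2588599 = 1162073863080
k=3:  x_3 = 2588599·13401689565601+133·224460·1162073863080 = 69383200415647777399,  y_3 = 2588599·1162073863080+224460·13401689565601 = 6016286479789825380
k=4:  x_4 = 2588599·69383200415647777399+133·224460·6016286479789825380 = 359210566425477440164982401,  y_4 = 2588599·6016286479789825380+224460·69383200415647777399 = 31147506330593762303822160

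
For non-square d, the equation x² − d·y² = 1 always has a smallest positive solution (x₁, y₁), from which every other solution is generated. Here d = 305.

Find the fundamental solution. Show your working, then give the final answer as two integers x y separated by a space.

√305 = [17; 2,6,2,34, …], period ℓ=4 (even) → k=3
i=0: a=17 ⇒ p=17, q=1
…
i=2: a=6 ⇒ p=227, q=13
i=3: a=2 ⇒ p=489, q=28
(x₁, y₁) = (489, 28);  489² − 305·28² = 1 ✓

489 28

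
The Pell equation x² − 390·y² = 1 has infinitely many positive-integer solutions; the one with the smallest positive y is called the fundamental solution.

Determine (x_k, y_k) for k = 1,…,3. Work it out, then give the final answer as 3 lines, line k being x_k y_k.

d=390: √d = [19; 1,2,1,38] (ℓ=4, even), read p_3/q_3
i=0: a=19 ⇒ p=19, q=1
i=1: a=1 ⇒ p=20, q=1
i=2: a=2 ⇒ p=59, q=3
i=3: a=1 ⇒ p=79, q=4
→ (79, 4).  Check: 79²=6241, 390·4²=6240, difference 1.
k=2:  x_2 = 79·79+390·4·4 = 12481,  y_2 = 79·4+4·79 = 632
k=3:  x_3 = 79·12481+390·4·632 = 1971919,  y_3 = 79·632+4·12481 = 99852

79 4
12481 632
1971919 99852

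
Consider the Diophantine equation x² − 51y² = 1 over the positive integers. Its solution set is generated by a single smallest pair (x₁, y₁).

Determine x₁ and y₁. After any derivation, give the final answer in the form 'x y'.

50 7

[7; 7,14] for √51; ℓ=2 ⇒ convergent index 1
a_0=7:  p_0=7·1+0=7,  q_0=7·0+1=1
a_1=7:  p_1=7·7+1=50,  q_1=7·1+0=7
(x₁, y₁) = (50, 7);  50² − 51·7² = 1 ✓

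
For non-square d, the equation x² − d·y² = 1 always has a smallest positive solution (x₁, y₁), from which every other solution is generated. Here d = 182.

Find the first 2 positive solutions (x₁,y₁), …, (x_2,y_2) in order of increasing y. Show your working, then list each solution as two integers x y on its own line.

27 2
1457 108

√182 → a₀=13, period (2,26); ℓ=2 even so k=1
step 0: (13, 1)  from 13·(1,0) + (0,1)
step 1: (27, 2)  from 2·(13,1) + (1,0)
fundamental: x₁=27, y₁=2  (since 729 − 182·4 = 1)
(27+2√182)^2 = 1457 + 108√182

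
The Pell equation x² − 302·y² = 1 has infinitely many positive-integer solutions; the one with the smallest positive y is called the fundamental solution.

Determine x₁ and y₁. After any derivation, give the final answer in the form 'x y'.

4276623 246092

√302 → a₀=17, period (2,1,1,1,4,…,1,2,34); ℓ=16 even so k=15
i=0: a=17 ⇒ p=17, q=1
i=1: a=2 ⇒ p=35, q=2
…
i=3: a=1 ⇒ p=87, q=5
…
i=6: a=2 ⇒ p=1425, q=82
i=7: a=1 ⇒ p=2068, q=119
i=8: a=16 ⇒ p=34513, q=1986
…
i=10: a=2 ⇒ p=107675, q=6196
i=11: a=4 ⇒ p=467281, q=26889
i=12: a=1 ⇒ p=574956, q=33085
…
i=14: a=1 ⇒ p=1617193, q=93059
i=15: a=2 ⇒ p=4276623, q=246092
fundamental: x₁=4276623, y₁=246092  (since 18289504284129 − 302·60561272464 = 1)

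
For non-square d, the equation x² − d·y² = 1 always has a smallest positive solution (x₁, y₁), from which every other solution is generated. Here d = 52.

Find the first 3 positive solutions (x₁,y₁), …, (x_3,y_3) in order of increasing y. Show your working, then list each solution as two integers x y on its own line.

√52 = [7; 4,1,2,1,4,14, …], period ℓ=6 (even) → k=5
i=0: a=7 ⇒ p=7, q=1
…
i=2: a=1 ⇒ p=36, q=5
…
i=4: a=1 ⇒ p=137, q=19
i=5: a=4 ⇒ p=649, q=90
(x₁, y₁) = (649, 90);  649² − 52·90² = 1 ✓
k=2:  x_2 = 649·649+52·90·90 = 842401,  y_2 = 649·90+90·649 = 116820
k=3:  x_3 = 649·842401+52·90·116820 = 1093435849,  y_3 = 649·116820+90·842401 = 151632270

649 90
842401 116820
1093435849 151632270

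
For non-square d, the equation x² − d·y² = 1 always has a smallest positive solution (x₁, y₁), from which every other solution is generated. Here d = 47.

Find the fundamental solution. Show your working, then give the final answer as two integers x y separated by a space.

√47 = [6; 1,5,1,12, …], period ℓ=4 (even) → k=3
i=0: a=6 ⇒ p=6, q=1
i=1: a=1 ⇒ p=7, q=1
i=2: a=5 ⇒ p=41, q=6
i=3: a=1 ⇒ p=48, q=7
fundamental: x₁=48, y₁=7  (since 2304 − 47·49 = 1)

48 7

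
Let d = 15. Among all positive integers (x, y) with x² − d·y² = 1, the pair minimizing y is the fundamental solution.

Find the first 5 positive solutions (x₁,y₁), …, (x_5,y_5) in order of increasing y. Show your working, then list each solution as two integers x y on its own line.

4 1
31 8
244 63
1921 496
15124 3905

d=15: √d = [3; 1,6] (ℓ=2, even), read p_1/q_1
a_0=3:  p_0=3·1+0=3,  q_0=3·0+1=1
a_1=1:  p_1=1·3+1=4,  q_1=1·1+0=1
(x₁, y₁) = (4, 1);  4² − 15·1² = 1 ✓
k=2:  x_2 = 4·4+15·1·1 = 31,  y_2 = 4·1+1·4 = 8
k=3:  x_3 = 4·31+15·1·8 = 244,  y_3 = 4·8+1·31 = 63
k=4:  x_4 = 4·244+15·1·63 = 1921,  y_4 = 4·63+1·244 = 496
k=5:  x_5 = 4·1921+15·1·496 = 15124,  y_5 = 4·496+1·1921 = 3905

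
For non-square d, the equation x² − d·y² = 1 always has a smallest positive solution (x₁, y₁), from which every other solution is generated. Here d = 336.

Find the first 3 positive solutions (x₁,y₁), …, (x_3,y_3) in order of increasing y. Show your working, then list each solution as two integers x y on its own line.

√336 → a₀=18, period (3,36); ℓ=2 even so k=1
i=0: a=18 ⇒ p=18, q=1
i=1: a=3 ⇒ p=55, q=3
→ (55, 3).  Check: 55²=3025, 336·3²=3024, difference 1.
n=2: (55,3)∘(55,3) = (55·55+336·3·3, 55·3+3·55) = (6049,330)
n=3: (6049,330)∘(55,3) = (55·6049+336·3·330, 55·330+3·6049) = (665335,36297)

55 3
6049 330
665335 36297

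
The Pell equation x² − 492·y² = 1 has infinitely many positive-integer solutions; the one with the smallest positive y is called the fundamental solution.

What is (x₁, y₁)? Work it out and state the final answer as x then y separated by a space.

29767 1342

√492 = [22; 5,1,1,10,1,1,5,44, …], period ℓ=8 (even) → k=7
step 0: (22, 1)  from 22·(1,0) + (0,1)
…
step 3: (244, 11)  from 1·(133,6) + (111,5)
…
step 6: (5390, 243)  from 1·(2817,127) + (2573,116)
step 7: (29767, 1342)  from 5·(5390,243) + (2817,127)
(x₁, y₁) = (29767, 1342);  29767² − 492·1342² = 1 ✓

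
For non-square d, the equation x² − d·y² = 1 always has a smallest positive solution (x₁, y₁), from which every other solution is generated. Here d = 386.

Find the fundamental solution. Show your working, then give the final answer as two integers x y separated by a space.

111555 5678

d=386: √d = [19; 1,1,1,4,1,18,1,4,1,1,1,38] (ℓ=12, even), read p_11/q_11
k=0  a_k=19  p_k/q_k = 19/1
…
k=2  a_k=1  p_k/q_k = 39/2
k=3  a_k=1  p_k/q_k = 59/3
…
k=5  a_k=1  p_k/q_k = 334/17
…
k=8  a_k=4  p_k/q_k = 32771/1668
k=9  a_k=1  p_k/q_k = 39392/2005
k=10  a_k=1  p_k/q_k = 72163/3673
k=11  a_k=1  p_k/q_k = 111555/5678
(x₁, y₁) = (111555, 5678);  111555² − 386·5678² = 1 ✓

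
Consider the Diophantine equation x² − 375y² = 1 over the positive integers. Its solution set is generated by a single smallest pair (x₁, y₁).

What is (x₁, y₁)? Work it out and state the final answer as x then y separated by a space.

15124 781

d=375: √d = [19; 2,1,2,1,5,1,2,1,2,38] (ℓ=10, even), read p_9/q_9
step 0: (19, 1)  from 19·(1,0) + (0,1)
step 1: (39, 2)  from 2·(19,1) + (1,0)
step 2: (58, 3)  from 1·(39,2) + (19,1)
…
step 4: (213, 11)  from 1·(155,8) + (58,3)
…
step 8: (5519, 285)  from 1·(4086,211) + (1433,74)
step 9: (15124, 781)  from 2·(5519,285) + (4086,211)
→ (15124, 781).  Check: 15124²=228735376, 375·781²=228735375, difference 1.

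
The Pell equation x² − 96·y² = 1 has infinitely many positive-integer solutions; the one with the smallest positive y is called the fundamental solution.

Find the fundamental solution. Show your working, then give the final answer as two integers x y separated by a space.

49 5

√96 → a₀=9, period (1,3,1,18); ℓ=4 even so k=3
step 0: (9, 1)  from 9·(1,0) + (0,1)
step 1: (10, 1)  from 1·(9,1) + (1,0)
step 2: (39, 4)  from 3·(10,1) + (9,1)
step 3: (49, 5)  from 1·(39,4) + (10,1)
fundamental: x₁=49, y₁=5  (since 2401 − 96·25 = 1)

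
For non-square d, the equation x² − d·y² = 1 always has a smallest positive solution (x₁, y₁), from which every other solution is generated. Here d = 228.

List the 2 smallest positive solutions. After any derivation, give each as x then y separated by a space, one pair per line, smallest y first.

151 10
45601 3020

d=228: √d = [15; 10,30] (ℓ=2, even), read p_1/q_1
step 0: (15, 1)  from 15·(1,0) + (0,1)
step 1: (151, 10)  from 10·(15,1) + (1,0)
fundamental: x₁=151, y₁=10  (since 22801 − 228·100 = 1)
k=2:  x_2 = 151·151+228·10·10 = 45601,  y_2 = 151·10+10·151 = 3020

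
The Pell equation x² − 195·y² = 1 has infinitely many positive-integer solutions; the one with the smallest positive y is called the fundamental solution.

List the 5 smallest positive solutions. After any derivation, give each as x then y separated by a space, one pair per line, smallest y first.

14 1
391 28
10934 783
305761 21896
8550374 612305

d=195: √d = [13; 1,26] (ℓ=2, even), read p_1/q_1
k=0  a_k=13  p_k/q_k = 13/1
k=1  a_k=1  p_k/q_k = 14/1
fundamental: x₁=14, y₁=1  (since 196 − 195·1 = 1)
k=2:  x_2 = 14·14+195·1·1 = 391,  y_2 = 14·1+1·14 = 28
k=3:  x_3 = 14·391+195·1·28 = 10934,  y_3 = 14·28+1·391 = 783
k=4:  x_4 = 14·10934+195·1·783 = 305761,  y_4 = 14·783+1·10934 = 21896
k=5:  x_5 = 14·305761+195·1·21896 = 8550374,  y_5 = 14·21896+1·305761 = 612305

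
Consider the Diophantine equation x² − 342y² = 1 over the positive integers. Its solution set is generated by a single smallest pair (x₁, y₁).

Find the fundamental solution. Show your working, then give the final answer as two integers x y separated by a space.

37 2

[18; 2,36] for √342; ℓ=2 ⇒ convergent index 1
k=0  a_k=18  p_k/q_k = 18/1
k=1  a_k=2  p_k/q_k = 37/2
(x₁, y₁) = (37, 2);  37² − 342·2² = 1 ✓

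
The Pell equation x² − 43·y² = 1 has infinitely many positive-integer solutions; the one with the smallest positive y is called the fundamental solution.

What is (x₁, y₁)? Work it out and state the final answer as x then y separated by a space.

3482 531

d=43: √d = [6; 1,1,3,1,5,1,3,1,1,12] (ℓ=10, even), read p_9/q_9
a_0=6:  p_0=6·1+0=6,  q_0=6·0+1=1
a_1=1:  p_1=1·6+1=7,  q_1=1·1+0=1
…
a_8=1:  p_8=1·1541+400=1941,  q_8=1·235+61=296
a_9=1:  p_9=1·1941+1541=3482,  q_9=1·296+235=531
fundamental: x₁=3482, y₁=531  (since 12124324 − 43·281961 = 1)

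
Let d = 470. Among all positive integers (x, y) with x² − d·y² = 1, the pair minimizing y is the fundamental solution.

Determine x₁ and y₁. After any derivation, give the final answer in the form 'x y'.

1691 78

d=470: √d = [21; 1,2,8,2,1,42] (ℓ=6, even), read p_5/q_5
i=0: a=21 ⇒ p=21, q=1
…
i=2: a=2 ⇒ p=65, q=3
i=3: a=8 ⇒ p=542, q=25
i=4: a=2 ⇒ p=1149, q=53
i=5: a=1 ⇒ p=1691, q=78
(x₁, y₁) = (1691, 78);  1691² − 470·78² = 1 ✓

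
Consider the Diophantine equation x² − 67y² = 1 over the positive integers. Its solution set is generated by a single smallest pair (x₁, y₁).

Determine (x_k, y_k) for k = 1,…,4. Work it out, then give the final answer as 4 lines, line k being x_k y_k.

48842 5967
4771081927 582880428
466058366908226 56938091722785
45526445508292066657 5561940551265649512

[8; 5,2,1,1,7,1,1,2,5,16] for √67; ℓ=10 ⇒ convergent index 9
i=0: a=8 ⇒ p=8, q=1
i=1: a=5 ⇒ p=41, q=5
i=2: a=2 ⇒ p=90, q=11
i=3: a=1 ⇒ p=131, q=16
i=4: a=1 ⇒ p=221, q=27
…
i=7: a=1 ⇒ p=3577, q=437
i=8: a=2 ⇒ p=9053, q=1106
i=9: a=5 ⇒ p=48842, q=5967
fundamental: x₁=48842, y₁=5967  (since 2385540964 − 67·35605089 = 1)
n=2: (48842,5967)∘(48842,5967) = (48842·48842+67·5967·5967, 48842·5967+5967·48842) = (4771081927,582880428)
n=3: (4771081927,582880428)∘(48842,5967) = (48842·4771081927+67·5967·582880428, 48842·582880428+5967·4771081927) = (466058366908226,56938091722785)
n=4: (466058366908226,56938091722785)∘(48842,5967) = (48842·466058366908226+67·5967·56938091722785, 48842·56938091722785+5967·466058366908226) = (45526445508292066657,5561940551265649512)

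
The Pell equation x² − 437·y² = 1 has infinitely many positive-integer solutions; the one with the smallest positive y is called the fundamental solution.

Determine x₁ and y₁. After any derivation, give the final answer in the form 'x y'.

√437 → a₀=20, period (1,9,2,9,1,40); ℓ=6 even so k=5
step 0: (20, 1)  from 20·(1,0) + (0,1)
step 1: (21, 1)  from 1·(20,1) + (1,0)
step 2: (209, 10)  from 9·(21,1) + (20,1)
…
step 4: (4160, 199)  from 9·(439,21) + (209,10)
step 5: (4599, 220)  from 1·(4160,199) + (439,21)
→ (4599, 220).  Check: 4599²=21150801, 437·220²=21150800, difference 1.

4599 220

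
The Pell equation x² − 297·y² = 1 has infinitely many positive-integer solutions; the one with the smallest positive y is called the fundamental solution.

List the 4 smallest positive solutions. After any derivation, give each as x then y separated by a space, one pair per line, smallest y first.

[17; 4,3,1,1,2,1,1,3,4,34] for √297; ℓ=10 ⇒ convergent index 9
k=0  a_k=17  p_k/q_k = 17/1
…
k=2  a_k=3  p_k/q_k = 224/13
k=3  a_k=1  p_k/q_k = 293/17
…
k=5  a_k=2  p_k/q_k = 1327/77
…
k=7  a_k=1  p_k/q_k = 3171/184
k=8  a_k=3  p_k/q_k = 11357/659
k=9  a_k=4  p_k/q_k = 48599/2820
(x₁, y₁) = (48599, 2820);  48599² − 297·2820² = 1 ✓
k=2:  x_2 = 48599·48599+297·2820·2820 = 4723725601,  y_2 = 48599·2820+2820·48599 = 274098360
k=3:  x_3 = 48599·4723725601+297·2820·274098360 = 459136680917399,  y_3 = 48599·274098360+2820·4723725601 = 26641812392460
k=4:  x_4 = 48599·459136680917399+297·2820·26641812392460 = 44627167107085622401,  y_4 = 48599·26641812392460+2820·459136680917399 = 2589530880648228720

48599 2820
4723725601 274098360
459136680917399 26641812392460
44627167107085622401 2589530880648228720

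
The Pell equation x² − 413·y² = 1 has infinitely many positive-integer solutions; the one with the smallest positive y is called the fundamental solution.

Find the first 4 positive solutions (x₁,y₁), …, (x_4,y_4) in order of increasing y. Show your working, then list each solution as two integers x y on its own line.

√413 = [20; 3,9,1,4,1,9,3,40, …], period ℓ=8 (even) → k=7
a_0=20:  p_0=20·1+0=20,  q_0=20·0+1=1
…
a_6=9:  p_6=9·3719+3089=36560,  q_6=9·183+152=1799
a_7=3:  p_7=3·36560+3719=113399,  q_7=3·1799+183=5580
fundamental: x₁=113399, y₁=5580  (since 12859333201 − 413·31136400 = 1)
n=2: (113399,5580)∘(113399,5580) = (113399·113399+413·5580·5580, 113399·5580+5580·113399) = (25718666401,1265532840)
n=3: (25718666401,1265532840)∘(113399,5580) = (113399·25718666401+413·5580·1265532840, 113399·1265532840+5580·25718666401) = (5832942102300599,287020317040740)
n=4: (5832942102300599,287020317040740)∘(113399,5580) = (113399·5832942102300599+413·5580·287020317040740, 113399·287020317040740+5580·5832942102300599) = (1322899602891852585601,65095633862940217680)

113399 5580
25718666401 1265532840
5832942102300599 287020317040740
1322899602891852585601 65095633862940217680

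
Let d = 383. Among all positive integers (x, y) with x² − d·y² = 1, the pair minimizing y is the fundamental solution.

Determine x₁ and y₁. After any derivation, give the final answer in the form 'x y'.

18768 959

√383 = [19; 1,1,3,19,3,1,1,38, …], period ℓ=8 (even) → k=7
a_0=19:  p_0=19·1+0=19,  q_0=19·0+1=1
…
a_3=3:  p_3=3·39+20=137,  q_3=3·2+1=7
a_4=19:  p_4=19·137+39=2642,  q_4=19·7+2=135
a_5=3:  p_5=3·2642+137=8063,  q_5=3·135+7=412
a_6=1:  p_6=1·8063+2642=10705,  q_6=1·412+135=547
a_7=1:  p_7=1·10705+8063=18768,  q_7=1·547+412=959
(x₁, y₁) = (18768, 959);  18768² − 383·959² = 1 ✓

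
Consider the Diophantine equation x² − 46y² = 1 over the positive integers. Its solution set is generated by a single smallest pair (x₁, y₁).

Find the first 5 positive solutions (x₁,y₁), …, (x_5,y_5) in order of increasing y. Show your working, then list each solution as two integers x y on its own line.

24335 3588
1184384449 174627960
57643991108495 8499142809612
2805533046066067201 413653280369188080
136545293294391499564175 20132505147069241043988

[6; 1,3,1,1,2,6,2,1,1,3,1,12] for √46; ℓ=12 ⇒ convergent index 11
k=0  a_k=6  p_k/q_k = 6/1
k=1  a_k=1  p_k/q_k = 7/1
k=2  a_k=3  p_k/q_k = 27/4
…
k=6  a_k=6  p_k/q_k = 997/147
…
k=8  a_k=1  p_k/q_k = 3147/464
…
k=10  a_k=3  p_k/q_k = 19038/2807
k=11  a_k=1  p_k/q_k = 24335/3588
→ (24335, 3588).  Check: 24335²=592192225, 46·3588²=592192224, difference 1.
n=2: (24335,3588)∘(24335,3588) = (24335·24335+46·3588·3588, 24335·3588+3588·24335) = (1184384449,174627960)
n=3: (1184384449,174627960)∘(24335,3588) = (24335·1184384449+46·3588·174627960, 24335·174627960+3588·1184384449) = (57643991108495,8499142809612)
n=4: (57643991108495,8499142809612)∘(24335,3588) = (24335·57643991108495+46·3588·8499142809612, 24335·8499142809612+3588·57643991108495) = (2805533046066067201,413653280369188080)
n=5: (2805533046066067201,413653280369188080)∘(24335,3588) = (24335·2805533046066067201+46·3588·413653280369188080, 24335·413653280369188080+3588·2805533046066067201) = (136545293294391499564175,20132505147069241043988)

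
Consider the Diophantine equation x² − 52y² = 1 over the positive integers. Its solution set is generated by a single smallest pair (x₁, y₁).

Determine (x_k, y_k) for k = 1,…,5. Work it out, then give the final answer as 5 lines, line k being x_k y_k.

649 90
842401 116820
1093435849 151632270
1419278889601 196818569640
1842222905266249 255470351760450

d=52: √d = [7; 4,1,2,1,4,14] (ℓ=6, even), read p_5/q_5
i=0: a=7 ⇒ p=7, q=1
…
i=4: a=1 ⇒ p=137, q=19
i=5: a=4 ⇒ p=649, q=90
(x₁, y₁) = (649, 90);  649² − 52·90² = 1 ✓
(x_2, y_2) = (649·649 + 52·90·90, 649·90 + 90·649) = (842401, 116820)
(x_3, y_3) = (649·842401 + 52·90·116820, 649·116820 + 90·842401) = (1093435849, 151632270)
(x_4, y_4) = (649·1093435849 + 52·90·151632270, 649·151632270 + 90·1093435849) = (1419278889601, 196818569640)
(x_5, y_5) = (649·1419278889601 + 52·90·196818569640, 649·196818569640 + 90·1419278889601) = (1842222905266249, 255470351760450)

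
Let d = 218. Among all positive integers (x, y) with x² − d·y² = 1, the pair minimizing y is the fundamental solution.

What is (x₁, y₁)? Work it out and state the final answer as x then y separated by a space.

√218 = [14; 1,3,3,1,28, …], period ℓ=5 (odd) → k=9
k=0  a_k=14  p_k/q_k = 14/1
k=1  a_k=1  p_k/q_k = 15/1
…
k=3  a_k=3  p_k/q_k = 192/13
…
k=5  a_k=28  p_k/q_k = 7220/489
…
k=8  a_k=3  p_k/q_k = 96370/6527
k=9  a_k=1  p_k/q_k = 126003/8534
→ (126003, 8534).  Check: 126003²=15876756009, 218·8534²=15876756008, difference 1.

126003 8534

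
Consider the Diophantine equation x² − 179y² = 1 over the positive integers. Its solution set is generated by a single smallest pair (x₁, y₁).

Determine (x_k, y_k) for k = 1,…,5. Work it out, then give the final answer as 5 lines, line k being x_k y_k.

[13; 2,1,1,1,3,…,1,2,26] for √179; ℓ=14 ⇒ convergent index 13
i=0: a=13 ⇒ p=13, q=1
i=1: a=2 ⇒ p=27, q=2
i=2: a=1 ⇒ p=40, q=3
…
i=6: a=5 ⇒ p=2047, q=153
i=7: a=13 ⇒ p=26999, q=2018
i=8: a=5 ⇒ p=137042, q=10243
…
i=11: a=1 ⇒ p=1013292, q=75737
i=12: a=1 ⇒ p=1588459, q=118727
i=13: a=2 ⇒ p=4190210, q=313191
(x₁, y₁) = (4190210, 313191);  4190210² − 179·313191² = 1 ✓
k=2:  x_2 = 4190210·4190210+179·313191·313191 = 35115719688199,  y_2 = 4190210·313191+313191·4190210 = 2624672120220
k=3:  x_3 = 4190210·35115719688199+179·313191·2624672120220 = 294284479589372473370,  y_3 = 4190210·2624672120220+313191·35115719688199 = 21995854729733779209
k=4:  x_4 = 4190210·294284479589372473370+179·313191·21995854729733779209 = 2466227538440333747559727201,  y_4 = 4190210·21995854729733779209+313191·294284479589372473370 = 184334500894152933286567560
k=5:  x_5 = 4190210·2466227538440333747559727201+179·313191·184334500894152933286567560 = 20668022587695847460244899657331050,  y_5 = 4190210·184334500894152933286567560+313191·2466227538440333747559727201 = 1544800537983355129318686777395991

4190210 313191
35115719688199 2624672120220
294284479589372473370 21995854729733779209
2466227538440333747559727201 184334500894152933286567560
20668022587695847460244899657331050 1544800537983355129318686777395991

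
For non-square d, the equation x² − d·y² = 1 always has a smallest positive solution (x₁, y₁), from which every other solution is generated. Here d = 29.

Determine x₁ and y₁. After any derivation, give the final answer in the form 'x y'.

9801 1820

√29 → a₀=5, period (2,1,1,2,10); ℓ=5 odd so k=9
a_0=5:  p_0=5·1+0=5,  q_0=5·0+1=1
…
a_2=1:  p_2=1·11+5=16,  q_2=1·2+1=3
a_3=1:  p_3=1·16+11=27,  q_3=1·3+2=5
…
a_5=10:  p_5=10·70+27=727,  q_5=10·13+5=135
a_6=2:  p_6=2·727+70=1524,  q_6=2·135+13=283
a_7=1:  p_7=1·1524+727=2251,  q_7=1·283+135=418
a_8=1:  p_8=1·2251+1524=3775,  q_8=1·418+283=701
a_9=2:  p_9=2·3775+2251=9801,  q_9=2·701+418=1820
fundamental: x₁=9801, y₁=1820  (since 96059601 − 29·3312400 = 1)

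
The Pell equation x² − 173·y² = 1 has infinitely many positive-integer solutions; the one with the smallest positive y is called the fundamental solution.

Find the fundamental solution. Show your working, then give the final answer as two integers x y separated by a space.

√173 → a₀=13, period (6,1,1,6,26); ℓ=5 odd so k=9
k=0  a_k=13  p_k/q_k = 13/1
…
k=6  a_k=6  p_k/q_k = 176552/13423
…
k=8  a_k=1  p_k/q_k = 382343/29069
k=9  a_k=6  p_k/q_k = 2499849/190060
(x₁, y₁) = (2499849, 190060);  2499849² − 173·190060² = 1 ✓

2499849 190060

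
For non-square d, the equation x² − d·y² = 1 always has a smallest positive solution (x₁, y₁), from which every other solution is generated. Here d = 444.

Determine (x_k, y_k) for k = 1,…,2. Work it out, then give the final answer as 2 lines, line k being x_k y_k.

[21; 14,42] for √444; ℓ=2 ⇒ convergent index 1
step 0: (21, 1)  from 21·(1,0) + (0,1)
step 1: (295, 14)  from 14·(21,1) + (1,0)
fundamental: x₁=295, y₁=14  (since 87025 − 444·196 = 1)
(295+14√444)^2 = 174049 + 8260√444

295 14
174049 8260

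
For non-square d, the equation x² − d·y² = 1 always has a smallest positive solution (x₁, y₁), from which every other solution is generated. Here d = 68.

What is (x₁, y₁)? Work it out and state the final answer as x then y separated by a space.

√68 → a₀=8, period (4,16); ℓ=2 even so k=1
k=0  a_k=8  p_k/q_k = 8/1
k=1  a_k=4  p_k/q_k = 33/4
fundamental: x₁=33, y₁=4  (since 1089 − 68·16 = 1)

33 4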